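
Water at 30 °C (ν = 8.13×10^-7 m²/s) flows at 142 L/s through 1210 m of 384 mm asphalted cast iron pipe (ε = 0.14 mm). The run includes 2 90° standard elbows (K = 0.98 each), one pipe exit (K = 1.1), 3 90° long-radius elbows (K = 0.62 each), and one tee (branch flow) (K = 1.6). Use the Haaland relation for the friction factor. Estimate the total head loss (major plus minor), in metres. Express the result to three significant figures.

V = 4Q/(πD²) = 1.226 m/s; V²/2g = 0.07663 m
Re = 5.79×10^5, ε/D = 3.65×10^-4 → f = 0.01652 (Haaland)
Major: h_f = f(L/D)·V²/2g = 0.01652·3151·0.07663 = 3.989 m
Minor: ΣK = 6.52; h_m = ΣK·V²/2g = 0.4996 m
Total H_L = 3.989 + 0.4996 = 4.489 m

H_L ≈ 4.49 m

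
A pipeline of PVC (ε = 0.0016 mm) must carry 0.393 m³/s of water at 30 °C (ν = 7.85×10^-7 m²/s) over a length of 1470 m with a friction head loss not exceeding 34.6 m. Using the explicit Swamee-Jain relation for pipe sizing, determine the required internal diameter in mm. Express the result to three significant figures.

Swamee-Jain (Type III): D = 0.66·[ε^1.25·(LQ²/(gh_f))^4.75 + ν·Q^9.4·(L/(gh_f))^5.2]^0.04
LQ²/(gh_f) = 0.6689; L/(gh_f) = 4.331
Term 1 = ε^1.25·(…)^4.75 = 8.43×10^-9; Term 2 = ν·Q^9.4·(…)^5.2 = 2.47×10^-7
D = 0.66·(8.43×10^-9 + 2.47×10^-7)^0.04 = 0.3596 m = 360 mm
Check: V = 3.87 m/s, Re = 1.77×10^6, f = 0.01072, h_f = 33.5 m ≈ 34.6 m ✓

D ≈ 360 mm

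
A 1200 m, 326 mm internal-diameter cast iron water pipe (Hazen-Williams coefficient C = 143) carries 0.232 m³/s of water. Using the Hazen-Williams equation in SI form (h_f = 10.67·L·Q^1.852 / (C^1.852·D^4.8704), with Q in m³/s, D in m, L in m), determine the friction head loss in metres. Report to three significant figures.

h_f = 10.67·1200·0.232^1.852 / (143^1.852·0.326^4.8704) = 20.48 m

h_f ≈ 20.5 m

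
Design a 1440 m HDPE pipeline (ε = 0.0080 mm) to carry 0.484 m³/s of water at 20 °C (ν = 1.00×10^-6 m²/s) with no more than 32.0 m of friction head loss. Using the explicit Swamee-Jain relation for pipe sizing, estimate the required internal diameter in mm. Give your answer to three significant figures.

D ≈ 400 mm

Swamee-Jain (Type III): D = 0.66·[ε^1.25·(LQ²/(gh_f))^4.75 + ν·Q^9.4·(L/(gh_f))^5.2]^0.04
LQ²/(gh_f) = 1.075; L/(gh_f) = 4.587
Term 1 = ε^1.25·(…)^4.75 = 5.99×10^-7; Term 2 = ν·Q^9.4·(…)^5.2 = 3.00×10^-6
D = 0.66·(5.99×10^-7 + 3.00×10^-6)^0.04 = 0.3998 m = 400 mm
Check: V = 3.86 m/s, Re = 1.54×10^6, f = 0.01141, h_f = 31.2 m ≈ 32.0 m ✓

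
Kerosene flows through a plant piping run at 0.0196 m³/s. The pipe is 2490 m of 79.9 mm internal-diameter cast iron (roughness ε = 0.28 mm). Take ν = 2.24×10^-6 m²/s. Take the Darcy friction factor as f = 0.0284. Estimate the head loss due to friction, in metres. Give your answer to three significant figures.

V = 4Q/(πD²) = 4·0.0196/(π·0.0799²) = 3.909 m/s
h_f = f(L/D)V²/(2g) = 0.02840·(2490/0.0799)·3.909²/(2·9.81) = 689.3 m

h_f ≈ 689 m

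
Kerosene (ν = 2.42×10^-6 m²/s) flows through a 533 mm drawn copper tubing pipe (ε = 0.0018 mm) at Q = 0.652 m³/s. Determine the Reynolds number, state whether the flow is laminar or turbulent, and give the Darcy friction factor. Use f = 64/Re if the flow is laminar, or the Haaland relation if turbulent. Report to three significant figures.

Re ≈ 6.44×10^5; turbulent; f ≈ 0.0125

V = 4Q/(πD²) = 2.922 m/s
Re = VD/ν = 2.922·0.533/2.42×10^-6 = 6.44×10^5
Re > 4000 → turbulent; ε/D = 3.38×10^-6
Haaland: f = 0.01254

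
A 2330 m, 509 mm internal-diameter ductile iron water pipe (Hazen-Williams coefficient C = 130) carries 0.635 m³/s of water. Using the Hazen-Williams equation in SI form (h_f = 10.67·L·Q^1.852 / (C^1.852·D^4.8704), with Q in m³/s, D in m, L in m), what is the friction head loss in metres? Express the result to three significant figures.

h_f ≈ 35.0 m

h_f = 10.67·2330·0.635^1.852 / (130^1.852·0.509^4.8704) = 34.97 m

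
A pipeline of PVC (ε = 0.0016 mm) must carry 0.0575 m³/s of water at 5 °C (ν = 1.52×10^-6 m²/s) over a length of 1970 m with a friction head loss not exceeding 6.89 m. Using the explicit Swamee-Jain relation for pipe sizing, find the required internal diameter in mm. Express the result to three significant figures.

D ≈ 266 mm

Swamee-Jain (Type III): D = 0.66·[ε^1.25·(LQ²/(gh_f))^4.75 + ν·Q^9.4·(L/(gh_f))^5.2]^0.04
LQ²/(gh_f) = 0.09636; L/(gh_f) = 29.15
Term 1 = ε^1.25·(…)^4.75 = 8.49×10^-13; Term 2 = ν·Q^9.4·(…)^5.2 = 1.38×10^-10
D = 0.66·(8.49×10^-13 + 1.38×10^-10)^0.04 = 0.2662 m = 266 mm
Check: V = 1.03 m/s, Re = 1.81×10^5, f = 0.01589, h_f = 6.40 m ≈ 6.89 m ✓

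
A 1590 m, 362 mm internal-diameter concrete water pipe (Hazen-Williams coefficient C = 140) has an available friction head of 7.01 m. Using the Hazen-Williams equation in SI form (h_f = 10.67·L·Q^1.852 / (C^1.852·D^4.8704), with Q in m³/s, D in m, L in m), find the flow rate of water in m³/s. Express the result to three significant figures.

Rearranging: Q = [h_f·C^1.852·D^4.8704 / (10.67·L)]^(1/1.852)
Q = [7.01·140^1.852·0.362^4.8704 / (10.67·1590)]^0.540 = 0.1440 m³/s

Q ≈ 0.144 m³/s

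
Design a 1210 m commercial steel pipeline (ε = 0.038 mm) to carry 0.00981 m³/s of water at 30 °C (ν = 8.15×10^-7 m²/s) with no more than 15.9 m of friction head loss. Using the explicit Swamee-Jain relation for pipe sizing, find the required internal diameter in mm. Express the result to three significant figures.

Swamee-Jain (Type III): D = 0.66·[ε^1.25·(LQ²/(gh_f))^4.75 + ν·Q^9.4·(L/(gh_f))^5.2]^0.04
LQ²/(gh_f) = 7.465×10^-4; L/(gh_f) = 7.757
Term 1 = ε^1.25·(…)^4.75 = 4.19×10^-21; Term 2 = ν·Q^9.4·(…)^5.2 = 4.56×10^-21
D = 0.66·(4.19×10^-21 + 4.56×10^-21)^0.04 = 0.1040 m = 104 mm
Check: V = 1.15 m/s, Re = 1.47×10^5, f = 0.01882, h_f = 14.9 m ≈ 15.9 m ✓

D ≈ 104 mm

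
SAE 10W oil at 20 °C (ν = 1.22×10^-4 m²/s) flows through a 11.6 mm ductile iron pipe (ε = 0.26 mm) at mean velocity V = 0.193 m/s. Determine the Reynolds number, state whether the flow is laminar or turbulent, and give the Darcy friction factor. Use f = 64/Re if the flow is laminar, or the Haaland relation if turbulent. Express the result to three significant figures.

Re = VD/ν = 0.1930·0.0116/1.22×10^-4 = 18.4
Re < 2300 → laminar → f = 64/Re = 3.488

Re ≈ 18.4; laminar; f = 64/Re ≈ 3.49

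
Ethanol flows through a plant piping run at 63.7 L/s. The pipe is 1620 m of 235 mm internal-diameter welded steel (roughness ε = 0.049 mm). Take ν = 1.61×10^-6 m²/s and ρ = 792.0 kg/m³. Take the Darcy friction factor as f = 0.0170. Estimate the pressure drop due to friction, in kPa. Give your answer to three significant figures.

V = 4Q/(πD²) = 4·0.0637/(π·0.235²) = 1.469 m/s
h_f = f(L/D)V²/(2g) = 0.01700·(1620/0.235)·1.469²/(2·9.81) = 12.88 m
Δp = ρg·h_f = 792.0·9.81·12.88 = 100.1 kPa

Δp ≈ 100 kPa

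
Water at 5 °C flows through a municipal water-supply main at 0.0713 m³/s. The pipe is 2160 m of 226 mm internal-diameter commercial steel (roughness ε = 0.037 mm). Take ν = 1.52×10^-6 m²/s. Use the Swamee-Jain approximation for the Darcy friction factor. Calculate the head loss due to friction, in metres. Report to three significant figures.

V = 4Q/(πD²) = 4·0.0713/(π·0.226²) = 1.777 m/s
Re = VD/ν = 1.777·0.226/1.52×10^-6 = 2.64×10^5 → turbulent
ε/D = 0.037/226 = 1.64×10^-4
Swamee-Jain: f = 0.01626
h_f = f(L/D)V²/(2g) = 0.01626·(2160/0.226)·1.777²/(2·9.81) = 25.02 m

h_f ≈ 25.0 m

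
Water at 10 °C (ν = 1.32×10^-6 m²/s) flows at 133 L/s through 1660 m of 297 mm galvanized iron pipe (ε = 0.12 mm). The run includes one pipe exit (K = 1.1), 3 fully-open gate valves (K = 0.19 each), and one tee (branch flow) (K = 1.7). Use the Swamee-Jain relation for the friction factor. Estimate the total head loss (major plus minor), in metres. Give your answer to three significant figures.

H_L ≈ 18.8 m

V = 4Q/(πD²) = 1.920 m/s; V²/2g = 0.1878 m
Re = 4.32×10^5, ε/D = 4.04×10^-4 → f = 0.01730 (Swamee-Jain)
Major: h_f = f(L/D)·V²/2g = 0.01730·5589·0.1878 = 18.16 m
Minor: ΣK = 3.37; h_m = ΣK·V²/2g = 0.6330 m
Total H_L = 18.16 + 0.6330 = 18.79 m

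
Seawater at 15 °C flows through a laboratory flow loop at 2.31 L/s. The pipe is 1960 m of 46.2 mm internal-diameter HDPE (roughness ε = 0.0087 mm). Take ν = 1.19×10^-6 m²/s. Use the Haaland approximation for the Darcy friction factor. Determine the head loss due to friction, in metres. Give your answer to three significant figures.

h_f ≈ 86.2 m

V = 4Q/(πD²) = 4·0.00231/(π·0.0462²) = 1.378 m/s
Re = VD/ν = 1.378·0.0462/1.19×10^-6 = 5.35×10^4 → turbulent
ε/D = 0.0087/46.2 = 1.88×10^-4
Haaland: f = 0.02098
h_f = f(L/D)V²/(2g) = 0.02098·(1960/0.0462)·1.378²/(2·9.81) = 86.15 m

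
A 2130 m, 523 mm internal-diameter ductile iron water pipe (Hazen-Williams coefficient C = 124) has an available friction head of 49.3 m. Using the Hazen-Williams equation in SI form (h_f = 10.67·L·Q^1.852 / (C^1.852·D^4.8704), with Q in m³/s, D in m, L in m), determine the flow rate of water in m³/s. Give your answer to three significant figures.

Q ≈ 0.822 m³/s

Rearranging: Q = [h_f·C^1.852·D^4.8704 / (10.67·L)]^(1/1.852)
Q = [49.3·124^1.852·0.523^4.8704 / (10.67·2130)]^0.540 = 0.8220 m³/s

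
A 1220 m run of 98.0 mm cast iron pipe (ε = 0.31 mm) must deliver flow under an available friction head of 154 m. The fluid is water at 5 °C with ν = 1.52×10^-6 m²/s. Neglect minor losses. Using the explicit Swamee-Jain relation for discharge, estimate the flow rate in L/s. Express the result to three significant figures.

Q ≈ 22.5 L/s

Swamee-Jain (Type II): Q = -0.965·√(gD⁵h_f/L)·ln[ε/(3.7D) + √(3.17ν²L/(gD³h_f))]
√(gD⁵h_f/L) = √(9.81·0.0980⁵·154/1220) = 0.003346
ε/(3.7D) = 8.55×10^-4; √(3.17ν²L/(gD³h_f)) = 7.93×10^-5
Q = -0.965·0.003346·ln(9.342×10^-4) = 0.02252 m³/s
Check: V = 2.99 m/s, Re = 1.93×10^5, f = 0.02742, h_f = 155 m ≈ 154 m ✓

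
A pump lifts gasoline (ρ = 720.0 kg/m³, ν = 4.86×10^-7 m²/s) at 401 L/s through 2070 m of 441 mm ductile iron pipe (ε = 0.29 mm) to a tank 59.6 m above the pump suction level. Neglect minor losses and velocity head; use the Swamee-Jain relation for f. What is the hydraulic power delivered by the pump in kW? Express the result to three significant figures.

V = 4Q/(πD²) = 2.625 m/s; Re = 2.38×10^6; ε/D = 6.58×10^-4; f = 0.01801
h_f = f(L/D)V²/2g = 29.70 m
Total head H = z + h_f = 59.6 + 29.70 = 89.30 m
P_hyd = ρgQH = 720.0·9.81·0.401·89.30 = 252.9 kW

P_hyd ≈ 253 kW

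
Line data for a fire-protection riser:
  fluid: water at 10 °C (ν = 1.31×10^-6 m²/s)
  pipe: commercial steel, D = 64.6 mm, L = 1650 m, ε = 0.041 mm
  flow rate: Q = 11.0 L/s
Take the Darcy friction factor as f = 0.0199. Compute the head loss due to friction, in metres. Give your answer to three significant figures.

V = 4Q/(πD²) = 4·0.0110/(π·0.0646²) = 3.356 m/s
h_f = f(L/D)V²/(2g) = 0.01990·(1650/0.0646)·3.356²/(2·9.81) = 291.8 m

h_f ≈ 292 m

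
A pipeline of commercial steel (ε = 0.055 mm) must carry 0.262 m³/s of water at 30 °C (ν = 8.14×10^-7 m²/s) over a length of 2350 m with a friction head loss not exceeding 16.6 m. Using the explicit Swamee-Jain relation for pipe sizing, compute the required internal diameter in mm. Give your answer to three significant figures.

D ≈ 412 mm

Swamee-Jain (Type III): D = 0.66·[ε^1.25·(LQ²/(gh_f))^4.75 + ν·Q^9.4·(L/(gh_f))^5.2]^0.04
LQ²/(gh_f) = 0.9906; L/(gh_f) = 14.43
Term 1 = ε^1.25·(…)^4.75 = 4.53×10^-6; Term 2 = ν·Q^9.4·(…)^5.2 = 2.96×10^-6
D = 0.66·(4.53×10^-6 + 2.96×10^-6)^0.04 = 0.4116 m = 412 mm
Check: V = 1.97 m/s, Re = 9.96×10^5, f = 0.01398, h_f = 15.8 m ≈ 16.6 m ✓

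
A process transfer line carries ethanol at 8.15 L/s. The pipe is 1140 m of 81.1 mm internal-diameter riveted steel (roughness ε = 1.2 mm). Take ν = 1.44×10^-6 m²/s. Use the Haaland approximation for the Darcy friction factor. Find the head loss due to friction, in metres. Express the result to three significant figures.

V = 4Q/(πD²) = 4·0.00815/(π·0.0811²) = 1.578 m/s
Re = VD/ν = 1.578·0.0811/1.44×10^-6 = 8.89×10^4 → turbulent
ε/D = 1.2/81.1 = 0.0148
Haaland: f = 0.04406
h_f = f(L/D)V²/(2g) = 0.04406·(1140/0.0811)·1.578²/(2·9.81) = 78.58 m

h_f ≈ 78.6 m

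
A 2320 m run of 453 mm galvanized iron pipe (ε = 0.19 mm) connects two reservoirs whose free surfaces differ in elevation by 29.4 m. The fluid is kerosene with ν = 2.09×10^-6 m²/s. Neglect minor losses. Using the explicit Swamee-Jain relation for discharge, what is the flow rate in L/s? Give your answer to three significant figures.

Swamee-Jain (Type II): Q = -0.965·√(gD⁵h_f/L)·ln[ε/(3.7D) + √(3.17ν²L/(gD³h_f))]
√(gD⁵h_f/L) = √(9.81·0.453⁵·29.4/2320) = 0.04870
ε/(3.7D) = 1.13×10^-4; √(3.17ν²L/(gD³h_f)) = 3.46×10^-5
Q = -0.965·0.04870·ln(1.480×10^-4) = 0.4144 m³/s
Check: V = 2.57 m/s, Re = 5.57×10^5, f = 0.01715, h_f = 29.6 m ≈ 29.4 m ✓

Q ≈ 414 L/s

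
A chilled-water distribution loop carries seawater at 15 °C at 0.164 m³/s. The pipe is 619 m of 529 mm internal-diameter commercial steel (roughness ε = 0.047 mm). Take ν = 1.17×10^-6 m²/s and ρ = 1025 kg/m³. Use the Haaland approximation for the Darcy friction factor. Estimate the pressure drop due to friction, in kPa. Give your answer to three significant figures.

Δp ≈ 4.97 kPa

V = 4Q/(πD²) = 4·0.164/(π·0.529²) = 0.7462 m/s
Re = VD/ν = 0.7462·0.529/1.17×10^-6 = 3.37×10^5 → turbulent
ε/D = 0.047/529 = 8.88×10^-5
Haaland: f = 0.01488
h_f = f(L/D)V²/(2g) = 0.01488·(619/0.529)·0.7462²/(2·9.81) = 0.4941 m
Δp = ρg·h_f = 1025·9.81·0.4941 = 4.968 kPa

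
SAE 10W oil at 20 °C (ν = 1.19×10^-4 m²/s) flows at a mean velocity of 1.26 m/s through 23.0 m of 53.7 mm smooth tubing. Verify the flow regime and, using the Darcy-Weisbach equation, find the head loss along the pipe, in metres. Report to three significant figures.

h_f ≈ 3.90 m

Re = VD/ν = 1.26·0.05370/1.19×10^-4 = 569 → laminar (Re < 2300)
f = 64/Re = 0.1126
h_f = f(L/D)V²/(2g) = 0.1126·(23.0/0.05370)·1.26²/(2·9.81) = 3.901 m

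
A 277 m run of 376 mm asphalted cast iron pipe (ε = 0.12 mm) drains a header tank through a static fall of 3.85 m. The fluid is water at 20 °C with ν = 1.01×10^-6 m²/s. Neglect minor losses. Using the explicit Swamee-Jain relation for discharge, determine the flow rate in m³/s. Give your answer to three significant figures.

Q ≈ 0.282 m³/s

Swamee-Jain (Type II): Q = -0.965·√(gD⁵h_f/L)·ln[ε/(3.7D) + √(3.17ν²L/(gD³h_f))]
√(gD⁵h_f/L) = √(9.81·0.376⁵·3.85/277) = 0.03201
ε/(3.7D) = 8.63×10^-5; √(3.17ν²L/(gD³h_f)) = 2.11×10^-5
Q = -0.965·0.03201·ln(1.074×10^-4) = 0.2823 m³/s
Check: V = 2.54 m/s, Re = 9.47×10^5, f = 0.01596, h_f = 3.87 m ≈ 3.85 m ✓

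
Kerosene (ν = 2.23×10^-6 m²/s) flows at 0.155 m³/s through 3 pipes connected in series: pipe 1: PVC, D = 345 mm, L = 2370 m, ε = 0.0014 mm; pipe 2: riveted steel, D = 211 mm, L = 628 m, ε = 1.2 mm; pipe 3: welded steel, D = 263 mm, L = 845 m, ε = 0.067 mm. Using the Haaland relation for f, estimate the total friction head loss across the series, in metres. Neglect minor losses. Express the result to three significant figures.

Pipe 1: V = 1.658 m/s, Re = 2.57×10^5, ε/D = 4.06×10^-6, f = 0.01480, h_1 = f(L/D)V²/2g = 14.25 m
Pipe 2: V = 4.433 m/s, Re = 4.19×10^5, ε/D = 0.00569, f = 0.03184, h_2 = f(L/D)V²/2g = 94.91 m
Pipe 3: V = 2.853 m/s, Re = 3.36×10^5, ε/D = 2.55×10^-4, f = 0.01630, h_3 = f(L/D)V²/2g = 21.73 m
Series → Q common, losses add: H = Σh = 130.9 m

H ≈ 131 m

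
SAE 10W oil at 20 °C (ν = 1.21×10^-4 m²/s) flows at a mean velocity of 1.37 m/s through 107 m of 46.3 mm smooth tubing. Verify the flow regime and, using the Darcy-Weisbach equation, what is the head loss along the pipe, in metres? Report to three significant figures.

h_f ≈ 27.0 m

Re = VD/ν = 1.37·0.04630/1.21×10^-4 = 524 → laminar (Re < 2300)
f = 64/Re = 0.1221
h_f = f(L/D)V²/(2g) = 0.1221·(107/0.04630)·1.37²/(2·9.81) = 26.99 m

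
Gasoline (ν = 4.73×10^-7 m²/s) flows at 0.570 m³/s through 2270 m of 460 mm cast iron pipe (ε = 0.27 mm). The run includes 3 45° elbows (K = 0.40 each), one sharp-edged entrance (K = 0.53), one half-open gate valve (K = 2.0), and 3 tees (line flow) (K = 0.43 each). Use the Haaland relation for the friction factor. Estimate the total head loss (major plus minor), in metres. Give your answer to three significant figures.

V = 4Q/(πD²) = 3.430 m/s; V²/2g = 0.5996 m
Re = 3.34×10^6, ε/D = 5.87×10^-4 → f = 0.01747 (Haaland)
Major: h_f = f(L/D)·V²/2g = 0.01747·4935·0.5996 = 51.70 m
Minor: ΣK = 5.02; h_m = ΣK·V²/2g = 3.010 m
Total H_L = 51.70 + 3.010 = 54.70 m

H_L ≈ 54.7 m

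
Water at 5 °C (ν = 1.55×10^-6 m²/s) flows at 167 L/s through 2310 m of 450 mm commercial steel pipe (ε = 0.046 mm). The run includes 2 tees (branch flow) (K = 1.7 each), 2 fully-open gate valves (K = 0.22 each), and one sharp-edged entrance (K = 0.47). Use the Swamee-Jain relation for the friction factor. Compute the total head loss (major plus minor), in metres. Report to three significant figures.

V = 4Q/(πD²) = 1.050 m/s; V²/2g = 0.05620 m
Re = 3.05×10^5, ε/D = 1.02×10^-4 → f = 0.01542 (Swamee-Jain)
Major: h_f = f(L/D)·V²/2g = 0.01542·5133·0.05620 = 4.449 m
Minor: ΣK = 4.31; h_m = ΣK·V²/2g = 0.2422 m
Total H_L = 4.449 + 0.2422 = 4.692 m

H_L ≈ 4.69 m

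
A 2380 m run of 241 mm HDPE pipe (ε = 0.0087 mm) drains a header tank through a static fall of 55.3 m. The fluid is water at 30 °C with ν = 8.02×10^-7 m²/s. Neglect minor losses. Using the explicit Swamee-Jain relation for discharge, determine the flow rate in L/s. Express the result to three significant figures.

Q ≈ 135 L/s

Swamee-Jain (Type II): Q = -0.965·√(gD⁵h_f/L)·ln[ε/(3.7D) + √(3.17ν²L/(gD³h_f))]
√(gD⁵h_f/L) = √(9.81·0.241⁵·55.3/2380) = 0.01361
ε/(3.7D) = 9.76×10^-6; √(3.17ν²L/(gD³h_f)) = 2.53×10^-5
Q = -0.965·0.01361·ln(3.504×10^-5) = 0.1348 m³/s
Check: V = 2.95 m/s, Re = 8.88×10^5, f = 0.01260, h_f = 55.4 m ≈ 55.3 m ✓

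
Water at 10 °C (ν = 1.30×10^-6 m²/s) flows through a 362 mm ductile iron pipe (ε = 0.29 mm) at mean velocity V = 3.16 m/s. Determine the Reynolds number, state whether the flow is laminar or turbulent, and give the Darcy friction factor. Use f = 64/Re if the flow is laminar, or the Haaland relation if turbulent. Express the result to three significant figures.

Re ≈ 8.80×10^5; turbulent; f ≈ 0.0190

Re = VD/ν = 3.160·0.362/1.30×10^-6 = 8.80×10^5
Re > 4000 → turbulent; ε/D = 8.01×10^-4
Haaland: f = 0.01901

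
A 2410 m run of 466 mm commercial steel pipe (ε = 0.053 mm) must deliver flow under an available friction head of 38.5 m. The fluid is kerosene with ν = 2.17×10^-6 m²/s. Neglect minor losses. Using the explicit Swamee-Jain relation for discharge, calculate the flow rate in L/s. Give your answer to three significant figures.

Swamee-Jain (Type II): Q = -0.965·√(gD⁵h_f/L)·ln[ε/(3.7D) + √(3.17ν²L/(gD³h_f))]
√(gD⁵h_f/L) = √(9.81·0.466⁵·38.5/2410) = 0.05868
ε/(3.7D) = 3.07×10^-5; √(3.17ν²L/(gD³h_f)) = 3.07×10^-5
Q = -0.965·0.05868·ln(6.142×10^-5) = 0.5492 m³/s
Check: V = 3.22 m/s, Re = 6.91×10^5, f = 0.01415, h_f = 38.7 m ≈ 38.5 m ✓

Q ≈ 549 L/s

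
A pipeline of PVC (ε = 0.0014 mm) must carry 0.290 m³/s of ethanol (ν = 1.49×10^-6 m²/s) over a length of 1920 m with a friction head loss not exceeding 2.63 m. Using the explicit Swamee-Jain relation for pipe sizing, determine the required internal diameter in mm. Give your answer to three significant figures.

D ≈ 594 mm

Swamee-Jain (Type III): D = 0.66·[ε^1.25·(LQ²/(gh_f))^4.75 + ν·Q^9.4·(L/(gh_f))^5.2]^0.04
LQ²/(gh_f) = 6.259; L/(gh_f) = 74.42
Term 1 = ε^1.25·(…)^4.75 = 2.92×10^-4; Term 2 = ν·Q^9.4·(…)^5.2 = 0.0712
D = 0.66·(2.92×10^-4 + 0.0712)^0.04 = 0.5939 m = 594 mm
Check: V = 1.05 m/s, Re = 4.17×10^5, f = 0.01356, h_f = 2.45 m ≈ 2.63 m ✓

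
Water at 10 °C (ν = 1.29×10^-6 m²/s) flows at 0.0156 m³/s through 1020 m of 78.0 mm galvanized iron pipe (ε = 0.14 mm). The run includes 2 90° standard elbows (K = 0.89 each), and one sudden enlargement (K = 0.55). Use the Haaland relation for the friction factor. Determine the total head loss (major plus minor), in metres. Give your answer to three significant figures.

V = 4Q/(πD²) = 3.265 m/s; V²/2g = 0.5432 m
Re = 1.97×10^5, ε/D = 0.00179 → f = 0.02366 (Haaland)
Major: h_f = f(L/D)·V²/2g = 0.02366·13077·0.5432 = 168.1 m
Minor: ΣK = 2.33; h_m = ΣK·V²/2g = 1.266 m
Total H_L = 168.1 + 1.266 = 169.3 m

H_L ≈ 169 m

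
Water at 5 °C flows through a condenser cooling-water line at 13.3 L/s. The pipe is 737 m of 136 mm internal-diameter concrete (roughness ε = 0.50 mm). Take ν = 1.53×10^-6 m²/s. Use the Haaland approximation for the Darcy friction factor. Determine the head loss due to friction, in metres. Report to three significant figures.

h_f ≈ 6.72 m

V = 4Q/(πD²) = 4·0.0133/(π·0.136²) = 0.9156 m/s
Re = VD/ν = 0.9156·0.136/1.53×10^-6 = 8.14×10^4 → turbulent
ε/D = 0.50/136 = 0.00368
Haaland: f = 0.02904
h_f = f(L/D)V²/(2g) = 0.02904·(737/0.136)·0.9156²/(2·9.81) = 6.723 m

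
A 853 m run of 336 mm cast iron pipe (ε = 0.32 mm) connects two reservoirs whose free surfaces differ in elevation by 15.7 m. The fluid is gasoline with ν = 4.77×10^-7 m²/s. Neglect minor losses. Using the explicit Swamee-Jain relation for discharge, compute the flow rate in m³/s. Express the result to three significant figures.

Swamee-Jain (Type II): Q = -0.965·√(gD⁵h_f/L)·ln[ε/(3.7D) + √(3.17ν²L/(gD³h_f))]
√(gD⁵h_f/L) = √(9.81·0.336⁵·15.7/853) = 0.02781
ε/(3.7D) = 2.57×10^-4; √(3.17ν²L/(gD³h_f)) = 1.03×10^-5
Q = -0.965·0.02781·ln(2.677×10^-4) = 0.2207 m³/s
Check: V = 2.49 m/s, Re = 1.75×10^6, f = 0.01965, h_f = 15.8 m ≈ 15.7 m ✓

Q ≈ 0.221 m³/s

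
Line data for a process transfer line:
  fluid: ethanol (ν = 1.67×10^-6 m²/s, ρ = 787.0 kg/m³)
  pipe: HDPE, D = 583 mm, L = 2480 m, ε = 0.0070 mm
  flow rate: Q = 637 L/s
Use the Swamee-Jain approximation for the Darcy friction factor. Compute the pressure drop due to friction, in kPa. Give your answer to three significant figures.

Δp ≈ 117 kPa

V = 4Q/(πD²) = 4·0.637/(π·0.583²) = 2.386 m/s
Re = VD/ν = 2.386·0.583/1.67×10^-6 = 8.33×10^5 → turbulent
ε/D = 0.0070/583 = 1.20×10^-5
Swamee-Jain: f = 0.01224
h_f = f(L/D)V²/(2g) = 0.01224·(2480/0.583)·2.386²/(2·9.81) = 15.10 m
Δp = ρg·h_f = 787.0·9.81·15.10 = 116.6 kPa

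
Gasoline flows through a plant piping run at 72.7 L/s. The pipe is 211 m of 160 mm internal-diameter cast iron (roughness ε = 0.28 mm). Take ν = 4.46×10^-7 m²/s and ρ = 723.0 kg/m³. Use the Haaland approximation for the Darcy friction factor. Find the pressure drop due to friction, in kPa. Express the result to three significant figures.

V = 4Q/(πD²) = 4·0.0727/(π·0.160²) = 3.616 m/s
Re = VD/ν = 3.616·0.160/4.46×10^-7 = 1.30×10^6 → turbulent
ε/D = 0.28/160 = 0.00175
Haaland: f = 0.02279
h_f = f(L/D)V²/(2g) = 0.02279·(211/0.160)·3.616²/(2·9.81) = 20.03 m
Δp = ρg·h_f = 723.0·9.81·20.03 = 142.1 kPa

Δp ≈ 142 kPa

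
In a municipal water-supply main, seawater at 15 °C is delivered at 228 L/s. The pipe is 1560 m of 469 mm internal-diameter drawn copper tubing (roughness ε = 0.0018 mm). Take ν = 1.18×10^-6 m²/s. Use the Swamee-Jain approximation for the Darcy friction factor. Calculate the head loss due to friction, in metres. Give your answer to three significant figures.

h_f ≈ 3.85 m

V = 4Q/(πD²) = 4·0.228/(π·0.469²) = 1.320 m/s
Re = VD/ν = 1.320·0.469/1.18×10^-6 = 5.25×10^5 → turbulent
ε/D = 0.0018/469 = 3.84×10^-6
Swamee-Jain: f = 0.01304
h_f = f(L/D)V²/(2g) = 0.01304·(1560/0.469)·1.320²/(2·9.81) = 3.852 m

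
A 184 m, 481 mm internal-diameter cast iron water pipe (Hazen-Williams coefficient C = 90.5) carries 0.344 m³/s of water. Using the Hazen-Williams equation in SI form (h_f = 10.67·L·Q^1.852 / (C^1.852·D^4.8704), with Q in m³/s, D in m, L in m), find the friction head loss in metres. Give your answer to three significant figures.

h_f ≈ 2.29 m

h_f = 10.67·184·0.344^1.852 / (90.5^1.852·0.481^4.8704) = 2.286 m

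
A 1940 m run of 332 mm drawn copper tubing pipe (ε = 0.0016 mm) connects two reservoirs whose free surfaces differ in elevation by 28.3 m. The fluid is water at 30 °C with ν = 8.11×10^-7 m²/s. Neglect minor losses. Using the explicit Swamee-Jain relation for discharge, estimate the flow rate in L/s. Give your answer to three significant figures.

Swamee-Jain (Type II): Q = -0.965·√(gD⁵h_f/L)·ln[ε/(3.7D) + √(3.17ν²L/(gD³h_f))]
√(gD⁵h_f/L) = √(9.81·0.332⁵·28.3/1940) = 0.02403
ε/(3.7D) = 1.30×10^-6; √(3.17ν²L/(gD³h_f)) = 2.00×10^-5
Q = -0.965·0.02403·ln(2.126×10^-5) = 0.2494 m³/s
Check: V = 2.88 m/s, Re = 1.18×10^6, f = 0.01142, h_f = 28.2 m ≈ 28.3 m ✓

Q ≈ 249 L/s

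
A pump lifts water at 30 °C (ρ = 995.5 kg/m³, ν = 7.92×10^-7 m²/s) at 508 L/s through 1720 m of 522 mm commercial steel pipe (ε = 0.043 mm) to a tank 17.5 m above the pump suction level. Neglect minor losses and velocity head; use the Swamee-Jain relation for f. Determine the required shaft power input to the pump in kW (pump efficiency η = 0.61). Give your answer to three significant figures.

V = 4Q/(πD²) = 2.374 m/s; Re = 1.56×10^6; ε/D = 8.24×10^-5; f = 0.01276
h_f = f(L/D)V²/2g = 12.08 m
Total head H = z + h_f = 17.5 + 12.08 = 29.58 m
P_hyd = ρgQH = 995.5·9.81·0.508·29.58 = 146.7 kW
P_shaft = P_hyd/η = 146.7/0.61 = 240.6 kW

P_shaft ≈ 241 kW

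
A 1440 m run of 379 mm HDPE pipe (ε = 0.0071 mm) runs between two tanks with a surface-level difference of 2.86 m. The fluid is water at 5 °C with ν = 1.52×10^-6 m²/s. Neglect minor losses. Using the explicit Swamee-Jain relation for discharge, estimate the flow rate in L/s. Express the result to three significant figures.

Swamee-Jain (Type II): Q = -0.965·√(gD⁵h_f/L)·ln[ε/(3.7D) + √(3.17ν²L/(gD³h_f))]
√(gD⁵h_f/L) = √(9.81·0.379⁵·2.86/1440) = 0.01234
ε/(3.7D) = 5.06×10^-6; √(3.17ν²L/(gD³h_f)) = 8.31×10^-5
Q = -0.965·0.01234·ln(8.816×10^-5) = 0.1112 m³/s
Check: V = 0.986 m/s, Re = 2.46×10^5, f = 0.01512, h_f = 2.85 m ≈ 2.86 m ✓

Q ≈ 111 L/s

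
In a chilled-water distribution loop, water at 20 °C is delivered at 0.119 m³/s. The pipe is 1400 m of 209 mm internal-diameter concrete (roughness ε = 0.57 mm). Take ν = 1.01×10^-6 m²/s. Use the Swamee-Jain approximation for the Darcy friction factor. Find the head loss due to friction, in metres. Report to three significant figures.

h_f ≈ 106 m

V = 4Q/(πD²) = 4·0.119/(π·0.209²) = 3.469 m/s
Re = VD/ν = 3.469·0.209/1.01×10^-6 = 7.18×10^5 → turbulent
ε/D = 0.57/209 = 0.00273
Swamee-Jain: f = 0.02577
h_f = f(L/D)V²/(2g) = 0.02577·(1400/0.209)·3.469²/(2·9.81) = 105.9 m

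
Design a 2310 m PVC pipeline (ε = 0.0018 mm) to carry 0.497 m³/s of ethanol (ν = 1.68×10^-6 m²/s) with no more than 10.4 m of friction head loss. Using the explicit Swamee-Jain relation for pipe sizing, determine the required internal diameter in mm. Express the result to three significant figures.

D ≈ 571 mm

Swamee-Jain (Type III): D = 0.66·[ε^1.25·(LQ²/(gh_f))^4.75 + ν·Q^9.4·(L/(gh_f))^5.2]^0.04
LQ²/(gh_f) = 5.593; L/(gh_f) = 22.64
Term 1 = ε^1.25·(…)^4.75 = 2.35×10^-4; Term 2 = ν·Q^9.4·(…)^5.2 = 0.0261
D = 0.66·(2.35×10^-4 + 0.0261)^0.04 = 0.5706 m = 571 mm
Check: V = 1.94 m/s, Re = 6.60×10^5, f = 0.01252, h_f = 9.76 m ≈ 10.4 m ✓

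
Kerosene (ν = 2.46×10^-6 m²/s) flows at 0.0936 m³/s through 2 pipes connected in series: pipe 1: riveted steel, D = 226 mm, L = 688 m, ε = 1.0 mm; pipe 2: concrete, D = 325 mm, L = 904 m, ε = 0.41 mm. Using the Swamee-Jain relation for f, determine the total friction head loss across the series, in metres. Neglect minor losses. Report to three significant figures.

Pipe 1: V = 2.333 m/s, Re = 2.14×10^5, ε/D = 0.00442, f = 0.02993, h_1 = f(L/D)V²/2g = 25.28 m
Pipe 2: V = 1.128 m/s, Re = 1.49×10^5, ε/D = 0.00126, f = 0.02254, h_2 = f(L/D)V²/2g = 4.069 m
Series → Q common, losses add: H = Σh = 29.35 m

H ≈ 29.3 m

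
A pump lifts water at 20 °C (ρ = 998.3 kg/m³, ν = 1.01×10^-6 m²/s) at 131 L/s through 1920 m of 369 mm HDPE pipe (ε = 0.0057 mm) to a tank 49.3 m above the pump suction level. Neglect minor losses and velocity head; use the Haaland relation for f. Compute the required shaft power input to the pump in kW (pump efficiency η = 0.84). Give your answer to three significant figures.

P_shaft ≈ 83.5 kW

V = 4Q/(πD²) = 1.225 m/s; Re = 4.48×10^5; ε/D = 1.54×10^-5; f = 0.01349
h_f = f(L/D)V²/2g = 5.369 m
Total head H = z + h_f = 49.3 + 5.369 = 54.67 m
P_hyd = ρgQH = 998.3·9.81·0.131·54.67 = 70.14 kW
P_shaft = P_hyd/η = 70.14/0.84 = 83.50 kW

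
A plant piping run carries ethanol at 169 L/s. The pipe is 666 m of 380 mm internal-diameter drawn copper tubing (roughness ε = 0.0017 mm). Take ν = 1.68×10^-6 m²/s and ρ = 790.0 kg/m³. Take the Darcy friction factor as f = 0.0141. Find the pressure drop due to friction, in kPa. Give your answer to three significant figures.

Δp ≈ 21.7 kPa

V = 4Q/(πD²) = 4·0.169/(π·0.380²) = 1.490 m/s
h_f = f(L/D)V²/(2g) = 0.01410·(666/0.380)·1.490²/(2·9.81) = 2.797 m
Δp = ρg·h_f = 790.0·9.81·2.797 = 21.68 kPa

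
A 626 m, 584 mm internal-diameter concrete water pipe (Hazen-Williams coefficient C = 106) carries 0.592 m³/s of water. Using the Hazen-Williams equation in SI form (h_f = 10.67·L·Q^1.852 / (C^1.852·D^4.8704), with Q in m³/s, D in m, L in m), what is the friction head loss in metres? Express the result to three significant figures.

h_f ≈ 6.16 m

h_f = 10.67·626·0.592^1.852 / (106^1.852·0.584^4.8704) = 6.164 m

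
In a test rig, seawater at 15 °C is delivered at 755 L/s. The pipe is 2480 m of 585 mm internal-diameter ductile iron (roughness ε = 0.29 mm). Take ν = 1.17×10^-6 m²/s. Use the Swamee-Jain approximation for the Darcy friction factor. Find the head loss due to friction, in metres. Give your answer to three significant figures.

V = 4Q/(πD²) = 4·0.755/(π·0.585²) = 2.809 m/s
Re = VD/ν = 2.809·0.585/1.17×10^-6 = 1.40×10^6 → turbulent
ε/D = 0.29/585 = 4.96×10^-4
Swamee-Jain: f = 0.01712
h_f = f(L/D)V²/(2g) = 0.01712·(2480/0.585)·2.809²/(2·9.81) = 29.18 m

h_f ≈ 29.2 m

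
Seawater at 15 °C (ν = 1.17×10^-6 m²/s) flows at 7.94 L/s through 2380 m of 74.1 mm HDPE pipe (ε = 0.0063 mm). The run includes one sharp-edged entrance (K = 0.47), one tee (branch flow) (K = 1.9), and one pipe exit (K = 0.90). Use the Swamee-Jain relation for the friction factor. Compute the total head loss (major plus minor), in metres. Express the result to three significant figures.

V = 4Q/(πD²) = 1.841 m/s; V²/2g = 0.1728 m
Re = 1.17×10^5, ε/D = 8.50×10^-5 → f = 0.01785 (Swamee-Jain)
Major: h_f = f(L/D)·V²/2g = 0.01785·32119·0.1728 = 99.07 m
Minor: ΣK = 3.27; h_m = ΣK·V²/2g = 0.5650 m
Total H_L = 99.07 + 0.5650 = 99.63 m

H_L ≈ 99.6 m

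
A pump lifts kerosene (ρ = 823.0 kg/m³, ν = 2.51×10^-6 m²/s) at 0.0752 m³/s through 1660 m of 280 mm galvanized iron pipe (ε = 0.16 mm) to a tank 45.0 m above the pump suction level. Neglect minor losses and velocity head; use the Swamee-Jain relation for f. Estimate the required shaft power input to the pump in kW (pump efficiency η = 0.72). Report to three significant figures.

V = 4Q/(πD²) = 1.221 m/s; Re = 1.36×10^5; ε/D = 5.71×10^-4; f = 0.02001
h_f = f(L/D)V²/2g = 9.017 m
Total head H = z + h_f = 45.0 + 9.017 = 54.02 m
P_hyd = ρgQH = 823.0·9.81·0.0752·54.02 = 32.80 kW
P_shaft = P_hyd/η = 32.80/0.72 = 45.55 kW

P_shaft ≈ 45.5 kW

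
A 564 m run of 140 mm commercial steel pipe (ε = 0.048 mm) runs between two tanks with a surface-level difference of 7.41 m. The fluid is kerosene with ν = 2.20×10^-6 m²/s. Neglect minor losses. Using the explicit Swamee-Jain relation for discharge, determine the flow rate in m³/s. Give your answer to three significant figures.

Q ≈ 0.0206 m³/s

Swamee-Jain (Type II): Q = -0.965·√(gD⁵h_f/L)·ln[ε/(3.7D) + √(3.17ν²L/(gD³h_f))]
√(gD⁵h_f/L) = √(9.81·0.140⁵·7.41/564) = 0.002633
ε/(3.7D) = 9.27×10^-5; √(3.17ν²L/(gD³h_f)) = 2.08×10^-4
Q = -0.965·0.002633·ln(3.009×10^-4) = 0.02060 m³/s
Check: V = 1.34 m/s, Re = 8.52×10^4, f = 0.02018, h_f = 7.42 m ≈ 7.41 m ✓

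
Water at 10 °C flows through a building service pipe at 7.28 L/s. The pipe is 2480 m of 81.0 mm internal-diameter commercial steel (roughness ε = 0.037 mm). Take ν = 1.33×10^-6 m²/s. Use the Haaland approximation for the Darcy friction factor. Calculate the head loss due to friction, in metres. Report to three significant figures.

V = 4Q/(πD²) = 4·0.00728/(π·0.0810²) = 1.413 m/s
Re = VD/ν = 1.413·0.0810/1.33×10^-6 = 8.60×10^4 → turbulent
ε/D = 0.037/81.0 = 4.57×10^-4
Haaland: f = 0.02030
h_f = f(L/D)V²/(2g) = 0.02030·(2480/0.0810)·1.413²/(2·9.81) = 63.22 m

h_f ≈ 63.2 m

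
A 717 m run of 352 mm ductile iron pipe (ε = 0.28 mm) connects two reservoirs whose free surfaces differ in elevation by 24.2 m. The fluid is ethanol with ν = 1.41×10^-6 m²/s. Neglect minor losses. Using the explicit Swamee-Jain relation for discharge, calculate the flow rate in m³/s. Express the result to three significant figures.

Q ≈ 0.341 m³/s

Swamee-Jain (Type II): Q = -0.965·√(gD⁵h_f/L)·ln[ε/(3.7D) + √(3.17ν²L/(gD³h_f))]
√(gD⁵h_f/L) = √(9.81·0.352⁵·24.2/717) = 0.04230
ε/(3.7D) = 2.15×10^-4; √(3.17ν²L/(gD³h_f)) = 2.09×10^-5
Q = -0.965·0.04230·ln(2.359×10^-4) = 0.3409 m³/s
Check: V = 3.50 m/s, Re = 8.75×10^5, f = 0.01909, h_f = 24.3 m ≈ 24.2 m ✓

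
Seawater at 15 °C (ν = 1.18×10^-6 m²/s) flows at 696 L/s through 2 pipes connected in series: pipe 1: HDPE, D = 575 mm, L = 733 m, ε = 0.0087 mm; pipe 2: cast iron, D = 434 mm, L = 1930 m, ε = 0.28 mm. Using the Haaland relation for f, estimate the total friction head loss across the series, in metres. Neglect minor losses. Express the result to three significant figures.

H ≈ 95.4 m

Pipe 1: V = 2.680 m/s, Re = 1.31×10^6, ε/D = 1.51×10^-5, f = 0.01142, h_1 = f(L/D)V²/2g = 5.330 m
Pipe 2: V = 4.705 m/s, Re = 1.73×10^6, ε/D = 6.45×10^-4, f = 0.01795, h_2 = f(L/D)V²/2g = 90.04 m
Series → Q common, losses add: H = Σh = 95.37 m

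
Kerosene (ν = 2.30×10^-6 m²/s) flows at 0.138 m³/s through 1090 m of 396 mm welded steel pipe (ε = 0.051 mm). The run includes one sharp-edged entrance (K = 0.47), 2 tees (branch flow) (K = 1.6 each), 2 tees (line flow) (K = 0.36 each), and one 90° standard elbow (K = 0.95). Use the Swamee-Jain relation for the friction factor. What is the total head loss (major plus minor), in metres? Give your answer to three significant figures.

H_L ≈ 3.28 m

V = 4Q/(πD²) = 1.120 m/s; V²/2g = 0.06399 m
Re = 1.93×10^5, ε/D = 1.29×10^-4 → f = 0.01670 (Swamee-Jain)
Major: h_f = f(L/D)·V²/2g = 0.01670·2753·0.06399 = 2.942 m
Minor: ΣK = 5.34; h_m = ΣK·V²/2g = 0.3417 m
Total H_L = 2.942 + 0.3417 = 3.284 m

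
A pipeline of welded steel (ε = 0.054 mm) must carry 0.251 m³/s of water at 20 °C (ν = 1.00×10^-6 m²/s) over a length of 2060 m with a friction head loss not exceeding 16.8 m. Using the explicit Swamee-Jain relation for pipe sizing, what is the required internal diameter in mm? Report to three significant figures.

Swamee-Jain (Type III): D = 0.66·[ε^1.25·(LQ²/(gh_f))^4.75 + ν·Q^9.4·(L/(gh_f))^5.2]^0.04
LQ²/(gh_f) = 0.7875; L/(gh_f) = 12.50
Term 1 = ε^1.25·(…)^4.75 = 1.49×10^-6; Term 2 = ν·Q^9.4·(…)^5.2 = 1.15×10^-6
D = 0.66·(1.49×10^-6 + 1.15×10^-6)^0.04 = 0.3948 m = 395 mm
Check: V = 2.05 m/s, Re = 8.09×10^5, f = 0.01424, h_f = 15.9 m ≈ 16.8 m ✓

D ≈ 395 mm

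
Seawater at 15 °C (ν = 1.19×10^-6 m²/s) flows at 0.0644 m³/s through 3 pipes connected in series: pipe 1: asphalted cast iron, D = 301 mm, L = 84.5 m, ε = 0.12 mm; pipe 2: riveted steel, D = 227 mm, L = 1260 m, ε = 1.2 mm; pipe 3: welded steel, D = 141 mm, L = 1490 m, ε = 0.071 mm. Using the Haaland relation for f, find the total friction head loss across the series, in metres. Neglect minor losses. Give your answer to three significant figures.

Pipe 1: V = 0.9050 m/s, Re = 2.29×10^5, ε/D = 3.99×10^-4, f = 0.01786, h_1 = f(L/D)V²/2g = 0.2093 m
Pipe 2: V = 1.591 m/s, Re = 3.04×10^5, ε/D = 0.00529, f = 0.03122, h_2 = f(L/D)V²/2g = 22.37 m
Pipe 3: V = 4.124 m/s, Re = 4.89×10^5, ε/D = 5.04×10^-4, f = 0.01762, h_3 = f(L/D)V²/2g = 161.4 m
Series → Q common, losses add: H = Σh = 184.0 m

H ≈ 184 m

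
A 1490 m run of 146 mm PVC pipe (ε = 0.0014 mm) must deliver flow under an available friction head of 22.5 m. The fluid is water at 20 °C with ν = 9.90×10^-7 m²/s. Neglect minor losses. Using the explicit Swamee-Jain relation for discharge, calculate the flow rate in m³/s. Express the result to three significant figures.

Swamee-Jain (Type II): Q = -0.965·√(gD⁵h_f/L)·ln[ε/(3.7D) + √(3.17ν²L/(gD³h_f))]
√(gD⁵h_f/L) = √(9.81·0.146⁵·22.5/1490) = 0.003135
ε/(3.7D) = 2.59×10^-6; √(3.17ν²L/(gD³h_f)) = 8.21×10^-5
Q = -0.965·0.003135·ln(8.468×10^-5) = 0.02837 m³/s
Check: V = 1.69 m/s, Re = 2.50×10^5, f = 0.01498, h_f = 22.4 m ≈ 22.5 m ✓

Q ≈ 0.0284 m³/s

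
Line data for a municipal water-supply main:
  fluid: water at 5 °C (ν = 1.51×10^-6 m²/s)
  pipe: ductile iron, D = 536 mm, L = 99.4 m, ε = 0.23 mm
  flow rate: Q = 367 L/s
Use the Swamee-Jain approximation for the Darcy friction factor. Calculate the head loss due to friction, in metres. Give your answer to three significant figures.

V = 4Q/(πD²) = 4·0.367/(π·0.536²) = 1.626 m/s
Re = VD/ν = 1.626·0.536/1.51×10^-6 = 5.77×10^5 → turbulent
ε/D = 0.23/536 = 4.29×10^-4
Swamee-Jain: f = 0.01719
h_f = f(L/D)V²/(2g) = 0.01719·(99.4/0.536)·1.626²/(2·9.81) = 0.4297 m

h_f ≈ 0.430 m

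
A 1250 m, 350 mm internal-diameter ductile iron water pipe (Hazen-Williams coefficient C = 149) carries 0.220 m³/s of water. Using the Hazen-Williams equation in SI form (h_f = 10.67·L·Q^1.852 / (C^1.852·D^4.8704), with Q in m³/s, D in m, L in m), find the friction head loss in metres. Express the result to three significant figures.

h_f ≈ 12.7 m

h_f = 10.67·1250·0.220^1.852 / (149^1.852·0.350^4.8704) = 12.68 m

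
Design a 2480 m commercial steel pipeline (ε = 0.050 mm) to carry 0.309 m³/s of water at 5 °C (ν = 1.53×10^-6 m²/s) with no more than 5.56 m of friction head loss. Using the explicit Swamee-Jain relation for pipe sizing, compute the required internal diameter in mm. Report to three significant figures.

D ≈ 558 mm

Swamee-Jain (Type III): D = 0.66·[ε^1.25·(LQ²/(gh_f))^4.75 + ν·Q^9.4·(L/(gh_f))^5.2]^0.04
LQ²/(gh_f) = 4.341; L/(gh_f) = 45.47
Term 1 = ε^1.25·(…)^4.75 = 0.00449; Term 2 = ν·Q^9.4·(…)^5.2 = 0.0102
D = 0.66·(0.00449 + 0.0102)^0.04 = 0.5575 m = 558 mm
Check: V = 1.27 m/s, Re = 4.61×10^5, f = 0.01449, h_f = 5.26 m ≈ 5.56 m ✓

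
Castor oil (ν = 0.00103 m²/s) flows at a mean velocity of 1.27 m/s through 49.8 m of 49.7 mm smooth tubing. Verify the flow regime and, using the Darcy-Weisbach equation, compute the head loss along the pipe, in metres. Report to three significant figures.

Re = VD/ν = 1.27·0.04970/0.00103 = 61.3 → laminar (Re < 2300)
f = 64/Re = 1.044
h_f = f(L/D)V²/(2g) = 1.044·(49.8/0.04970)·1.27²/(2·9.81) = 86.03 m

h_f ≈ 86.0 m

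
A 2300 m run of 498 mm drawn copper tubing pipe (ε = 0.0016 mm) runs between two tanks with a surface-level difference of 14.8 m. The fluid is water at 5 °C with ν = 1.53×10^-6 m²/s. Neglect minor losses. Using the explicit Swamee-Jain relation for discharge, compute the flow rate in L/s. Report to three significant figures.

Q ≈ 440 L/s

Swamee-Jain (Type II): Q = -0.965·√(gD⁵h_f/L)·ln[ε/(3.7D) + √(3.17ν²L/(gD³h_f))]
√(gD⁵h_f/L) = √(9.81·0.498⁵·14.8/2300) = 0.04397
ε/(3.7D) = 8.68×10^-7; √(3.17ν²L/(gD³h_f)) = 3.09×10^-5
Q = -0.965·0.04397·ln(3.172×10^-5) = 0.4395 m³/s
Check: V = 2.26 m/s, Re = 7.34×10^5, f = 0.01230, h_f = 14.7 m ≈ 14.8 m ✓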